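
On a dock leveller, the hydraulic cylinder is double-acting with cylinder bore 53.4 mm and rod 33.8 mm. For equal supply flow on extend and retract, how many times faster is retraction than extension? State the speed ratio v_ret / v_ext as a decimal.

v_ret/v_ext ≈ 1.67

Cap-side area A_cap = π/4 × (53.4 mm)² = 2240 mm^2
Rod-side annular area A_ann = π/4 × (53.4² − 33.8²) = 1342 mm^2
For equal Q, v ∝ 1/A, so v_ret/v_ext = A_cap/A_ann.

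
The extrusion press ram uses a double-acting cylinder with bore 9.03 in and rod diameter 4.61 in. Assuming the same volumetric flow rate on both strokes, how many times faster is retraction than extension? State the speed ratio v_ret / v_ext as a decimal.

Cap-side area A_cap = π/4 × (9.03 in)² = 64.04 in^2
Rod-side annular area A_ann = π/4 × (9.03² − 4.61²) = 47.35 in^2
For equal Q, v ∝ 1/A, so v_ret/v_ext = A_cap/A_ann.

v_ret/v_ext ≈ 1.35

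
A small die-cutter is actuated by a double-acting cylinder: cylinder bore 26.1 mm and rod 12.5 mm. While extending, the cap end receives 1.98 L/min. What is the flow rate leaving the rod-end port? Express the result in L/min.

Cap-side area A_cap = π/4 × (26.1 mm)² = 535.0 mm^2
Rod-side annular area A_ann = π/4 × (26.1² − 12.5²) = 412.3 mm^2
Piston speed v = Q_in/A_cap; rod-end outflow Q_out = v × A_ann = Q_in × A_ann/A_cap.

Q_out ≈ 1.53 L/min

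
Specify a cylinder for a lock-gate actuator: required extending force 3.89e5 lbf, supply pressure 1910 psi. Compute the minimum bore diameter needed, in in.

D ≈ 16.1 in

Extension force acts on the full piston face: F = P × (π/4)D².
D = √(4F / (πP)) = √(4 × 3.89e5 lbf / (π × 1910 psi))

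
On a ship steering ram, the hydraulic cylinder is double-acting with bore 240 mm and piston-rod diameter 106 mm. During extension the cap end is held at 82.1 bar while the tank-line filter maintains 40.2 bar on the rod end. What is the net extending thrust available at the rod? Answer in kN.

F ≈ 225 kN

Cap-side area A_cap = π/4 × (240 mm)² = 45240 mm^2
Rod-side annular area A_ann = π/4 × (240² − 106²) = 36410 mm^2
Net thrust = P_cap·A_cap − P_rod·A_ann = 371.4 kN − 146.4 kN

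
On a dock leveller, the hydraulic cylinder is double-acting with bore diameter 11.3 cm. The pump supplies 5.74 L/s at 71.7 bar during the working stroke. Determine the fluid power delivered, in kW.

W ≈ 41.2 kW

Hydraulic power = P × Q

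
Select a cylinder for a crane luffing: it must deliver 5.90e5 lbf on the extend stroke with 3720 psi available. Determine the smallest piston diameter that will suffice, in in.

D ≈ 14.2 in

Extension force acts on the full piston face: F = P × (π/4)D².
D = √(4F / (πP)) = √(4 × 5.90e5 lbf / (π × 3720 psi))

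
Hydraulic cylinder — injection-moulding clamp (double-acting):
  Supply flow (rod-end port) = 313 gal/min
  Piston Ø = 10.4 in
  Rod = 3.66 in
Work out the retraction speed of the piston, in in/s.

v ≈ 16.2 in/s

Rod-side annular area A_ann = π/4 × (10.4² − 3.66²) = 74.43 in^2
Flow into the rod-end port fills the annular volume.
v = Q / A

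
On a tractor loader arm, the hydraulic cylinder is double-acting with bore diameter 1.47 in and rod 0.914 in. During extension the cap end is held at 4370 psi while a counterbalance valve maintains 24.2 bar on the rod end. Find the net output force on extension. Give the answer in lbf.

F ≈ 7050 lbf

Cap-side area A_cap = π/4 × (1.47 in)² = 1.697 in^2
Rod-side annular area A_ann = π/4 × (1.47² − 0.914²) = 1.041 in^2
Net thrust = P_cap·A_cap − P_rod·A_ann = 7417 lbf − 365.4 lbf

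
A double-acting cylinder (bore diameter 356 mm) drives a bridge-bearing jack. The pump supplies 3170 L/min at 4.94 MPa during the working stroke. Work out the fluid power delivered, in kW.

W ≈ 261 kW

Hydraulic power = P × Q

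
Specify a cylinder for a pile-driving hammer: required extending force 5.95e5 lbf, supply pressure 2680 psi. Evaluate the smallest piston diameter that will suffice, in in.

Extension force acts on the full piston face: F = P × (π/4)D².
D = √(4F / (πP)) = √(4 × 5.95e5 lbf / (π × 2680 psi))

D ≈ 16.8 in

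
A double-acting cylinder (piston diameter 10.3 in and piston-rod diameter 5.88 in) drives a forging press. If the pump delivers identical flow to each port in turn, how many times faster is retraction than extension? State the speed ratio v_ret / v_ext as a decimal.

v_ret/v_ext ≈ 1.48

Cap-side area A_cap = π/4 × (10.3 in)² = 83.32 in^2
Rod-side annular area A_ann = π/4 × (10.3² − 5.88²) = 56.17 in^2
For equal Q, v ∝ 1/A, so v_ret/v_ext = A_cap/A_ann.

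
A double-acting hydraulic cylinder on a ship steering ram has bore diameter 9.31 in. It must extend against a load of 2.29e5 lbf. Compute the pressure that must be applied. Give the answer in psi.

P ≈ 3360 psi

Cap-side area A_cap = π/4 × (9.31 in)² = 68.08 in^2
P = F / A = 2.29e5 lbf / A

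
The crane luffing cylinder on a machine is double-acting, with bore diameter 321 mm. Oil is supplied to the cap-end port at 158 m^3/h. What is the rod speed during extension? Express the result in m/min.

Cap-side area A_cap = π/4 × (321 mm)² = 80930 mm^2
v = Q / A

v ≈ 32.5 m/min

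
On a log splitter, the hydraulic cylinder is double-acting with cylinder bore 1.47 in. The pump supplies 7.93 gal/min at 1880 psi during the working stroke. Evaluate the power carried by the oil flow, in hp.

W ≈ 8.70 hp

Hydraulic power = P × Q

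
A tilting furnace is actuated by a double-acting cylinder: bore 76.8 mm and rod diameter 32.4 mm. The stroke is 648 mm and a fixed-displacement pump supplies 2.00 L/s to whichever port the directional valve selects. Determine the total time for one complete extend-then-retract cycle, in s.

t ≈ 2.73 s

Cap-side area A_cap = π/4 × (76.8 mm)² = 4632 mm^2
Rod-side annular area A_ann = π/4 × (76.8² − 32.4²) = 3808 mm^2
t_ext = A_cap·L/Q = 1.501 s
t_ret = A_ann·L/Q = 1.234 s
t_cycle = t_ext + t_ret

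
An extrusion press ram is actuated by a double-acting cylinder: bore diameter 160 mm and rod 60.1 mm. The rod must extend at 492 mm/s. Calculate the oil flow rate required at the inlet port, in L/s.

Cap-side area A_cap = π/4 × (160 mm)² = 20110 mm^2
Q = A × v

Q ≈ 9.89 L/s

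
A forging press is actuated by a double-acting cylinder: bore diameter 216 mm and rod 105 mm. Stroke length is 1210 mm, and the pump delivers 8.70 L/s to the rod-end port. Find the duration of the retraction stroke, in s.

Rod-side annular area A_ann = π/4 × (216² − 105²) = 27980 mm^2
Swept volume V = A × L; t = V / Q = A·L / Q

t ≈ 3.89 s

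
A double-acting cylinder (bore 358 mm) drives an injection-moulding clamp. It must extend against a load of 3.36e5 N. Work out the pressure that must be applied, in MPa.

Cap-side area A_cap = π/4 × (358 mm)² = 1.007e5 mm^2
P = F / A = 3.36e5 N / A

P ≈ 3.34 MPa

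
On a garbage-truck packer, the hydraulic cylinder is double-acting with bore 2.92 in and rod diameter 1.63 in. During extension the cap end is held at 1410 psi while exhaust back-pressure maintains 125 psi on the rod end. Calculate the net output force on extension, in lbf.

F ≈ 8870 lbf

Cap-side area A_cap = π/4 × (2.92 in)² = 6.697 in^2
Rod-side annular area A_ann = π/4 × (2.92² − 1.63²) = 4.610 in^2
Net thrust = P_cap·A_cap − P_rod·A_ann = 9442 lbf − 576.2 lbf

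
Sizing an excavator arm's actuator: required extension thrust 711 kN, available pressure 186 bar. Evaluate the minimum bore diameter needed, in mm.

Extension force acts on the full piston face: F = P × (π/4)D².
D = √(4F / (πP)) = √(4 × 711 kN / (π × 186 bar))

D ≈ 221 mm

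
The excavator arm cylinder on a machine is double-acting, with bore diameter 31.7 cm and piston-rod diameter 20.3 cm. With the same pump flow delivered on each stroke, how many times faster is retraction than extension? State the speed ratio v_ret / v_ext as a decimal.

Cap-side area A_cap = π/4 × (31.7 cm)² = 789.2 cm^2
Rod-side annular area A_ann = π/4 × (31.7² − 20.3²) = 465.6 cm^2
For equal Q, v ∝ 1/A, so v_ret/v_ext = A_cap/A_ann.

v_ret/v_ext ≈ 1.70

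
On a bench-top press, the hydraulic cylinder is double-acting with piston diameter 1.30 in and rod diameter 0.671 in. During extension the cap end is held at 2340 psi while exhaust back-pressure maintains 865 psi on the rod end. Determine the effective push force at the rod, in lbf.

F ≈ 2260 lbf

Cap-side area A_cap = π/4 × (1.30 in)² = 1.327 in^2
Rod-side annular area A_ann = π/4 × (1.30² − 0.671²) = 0.9737 in^2
Net thrust = P_cap·A_cap − P_rod·A_ann = 3106 lbf − 842.3 lbf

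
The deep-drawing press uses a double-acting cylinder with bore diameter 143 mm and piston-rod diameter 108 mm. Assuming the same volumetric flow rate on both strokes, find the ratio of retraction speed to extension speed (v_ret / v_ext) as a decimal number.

Cap-side area A_cap = π/4 × (143 mm)² = 16060 mm^2
Rod-side annular area A_ann = π/4 × (143² − 108²) = 6900 mm^2
For equal Q, v ∝ 1/A, so v_ret/v_ext = A_cap/A_ann.

v_ret/v_ext ≈ 2.33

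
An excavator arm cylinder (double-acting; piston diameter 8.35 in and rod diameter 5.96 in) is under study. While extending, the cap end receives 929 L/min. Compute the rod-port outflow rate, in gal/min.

Q_out ≈ 120 gal/min

Cap-side area A_cap = π/4 × (8.35 in)² = 54.76 in^2
Rod-side annular area A_ann = π/4 × (8.35² − 5.96²) = 26.86 in^2
Piston speed v = Q_in/A_cap; rod-end outflow Q_out = v × A_ann = Q_in × A_ann/A_cap.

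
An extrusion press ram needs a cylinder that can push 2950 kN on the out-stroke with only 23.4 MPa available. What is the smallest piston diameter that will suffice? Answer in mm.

D ≈ 401 mm

Extension force acts on the full piston face: F = P × (π/4)D².
D = √(4F / (πP)) = √(4 × 2950 kN / (π × 23.4 MPa))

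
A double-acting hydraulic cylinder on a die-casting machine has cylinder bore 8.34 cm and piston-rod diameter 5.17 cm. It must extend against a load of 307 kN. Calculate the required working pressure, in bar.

P ≈ 562 bar

Cap-side area A_cap = π/4 × (8.34 cm)² = 54.63 cm^2
P = F / A = 307 kN / A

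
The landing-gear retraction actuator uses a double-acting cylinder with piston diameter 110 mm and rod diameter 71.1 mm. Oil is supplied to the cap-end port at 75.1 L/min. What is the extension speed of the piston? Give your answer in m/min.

v ≈ 7.90 m/min

Cap-side area A_cap = π/4 × (110 mm)² = 9503 mm^2
v = Q / A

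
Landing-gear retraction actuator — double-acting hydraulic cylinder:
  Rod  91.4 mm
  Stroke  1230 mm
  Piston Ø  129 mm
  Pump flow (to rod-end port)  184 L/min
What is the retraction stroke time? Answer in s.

Rod-side annular area A_ann = π/4 × (129² − 91.4²) = 6509 mm^2
Swept volume V = A × L; t = V / Q = A·L / Q

t ≈ 2.61 s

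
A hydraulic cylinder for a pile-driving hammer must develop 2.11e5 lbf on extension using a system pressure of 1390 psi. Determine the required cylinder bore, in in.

D ≈ 13.9 in

Extension force acts on the full piston face: F = P × (π/4)D².
D = √(4F / (πP)) = √(4 × 2.11e5 lbf / (π × 1390 psi))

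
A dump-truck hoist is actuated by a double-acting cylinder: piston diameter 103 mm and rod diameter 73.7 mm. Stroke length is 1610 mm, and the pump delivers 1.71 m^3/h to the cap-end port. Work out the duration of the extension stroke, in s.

Cap-side area A_cap = π/4 × (103 mm)² = 8332 mm^2
Swept volume V = A × L; t = V / Q = A·L / Q

t ≈ 28.2 s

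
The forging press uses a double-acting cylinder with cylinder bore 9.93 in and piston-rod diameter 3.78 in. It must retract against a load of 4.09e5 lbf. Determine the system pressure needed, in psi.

P ≈ 6180 psi

Rod-side annular area A_ann = π/4 × (9.93² − 3.78²) = 66.22 in^2
Retraction: pressure acts on the annular area.
P = F / A = 4.09e5 lbf / A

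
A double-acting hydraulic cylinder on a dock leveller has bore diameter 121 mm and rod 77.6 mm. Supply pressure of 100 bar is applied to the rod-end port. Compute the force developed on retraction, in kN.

F ≈ 67.7 kN

Rod-side annular area A_ann = π/4 × (121² − 77.6²) = 6770 mm^2
On retraction the pressure acts on the annular area (bore minus rod).
F = P × A_ann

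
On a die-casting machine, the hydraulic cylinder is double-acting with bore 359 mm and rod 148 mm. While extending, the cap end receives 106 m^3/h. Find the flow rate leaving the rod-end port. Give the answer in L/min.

Cap-side area A_cap = π/4 × (359 mm)² = 1.012e5 mm^2
Rod-side annular area A_ann = π/4 × (359² − 148²) = 84020 mm^2
Piston speed v = Q_in/A_cap; rod-end outflow Q_out = v × A_ann = Q_in × A_ann/A_cap.

Q_out ≈ 1470 L/min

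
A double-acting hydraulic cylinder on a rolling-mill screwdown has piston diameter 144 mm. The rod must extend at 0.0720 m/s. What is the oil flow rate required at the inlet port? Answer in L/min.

Cap-side area A_cap = π/4 × (144 mm)² = 16290 mm^2
Q = A × v

Q ≈ 70.4 L/min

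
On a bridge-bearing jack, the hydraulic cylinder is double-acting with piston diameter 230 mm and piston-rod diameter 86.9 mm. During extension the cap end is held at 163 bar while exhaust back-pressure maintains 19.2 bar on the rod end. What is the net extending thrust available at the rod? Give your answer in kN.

Cap-side area A_cap = π/4 × (230 mm)² = 41550 mm^2
Rod-side annular area A_ann = π/4 × (230² − 86.9²) = 35620 mm^2
Net thrust = P_cap·A_cap − P_rod·A_ann = 677.2 kN − 68.38 kN

F ≈ 609 kN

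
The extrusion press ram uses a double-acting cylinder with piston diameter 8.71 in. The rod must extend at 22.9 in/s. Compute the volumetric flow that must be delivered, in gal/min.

Q ≈ 354 gal/min

Cap-side area A_cap = π/4 × (8.71 in)² = 59.58 in^2
Q = A × v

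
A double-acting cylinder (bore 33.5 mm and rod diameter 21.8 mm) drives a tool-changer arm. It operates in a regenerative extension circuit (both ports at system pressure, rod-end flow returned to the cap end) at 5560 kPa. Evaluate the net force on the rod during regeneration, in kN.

With equal pressure on both faces, forces on the annular region cancel; the net push is pressure × rod cross-section.
Rod cross-section A_rod = π/4 × (21.8 mm)² = 373.3 mm^2
F = P × A_rod

F ≈ 2.08 kN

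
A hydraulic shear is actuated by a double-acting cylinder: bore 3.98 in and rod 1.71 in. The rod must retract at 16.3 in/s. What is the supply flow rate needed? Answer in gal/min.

Rod-side annular area A_ann = π/4 × (3.98² − 1.71²) = 10.14 in^2
Q = A × v

Q ≈ 42.9 gal/min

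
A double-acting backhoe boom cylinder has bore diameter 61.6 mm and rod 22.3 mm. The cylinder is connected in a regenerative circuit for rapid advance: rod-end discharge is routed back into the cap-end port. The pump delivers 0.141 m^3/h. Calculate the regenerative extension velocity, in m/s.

In regeneration the rod-end outflow joins the pump flow into the cap end, so the net volume the pump must supply per unit advance equals the rod cross-section area.
Rod cross-section A_rod = π/4 × (22.3 mm)² = 390.6 mm^2
v = Q_pump / A_rod

v ≈ 0.100 m/s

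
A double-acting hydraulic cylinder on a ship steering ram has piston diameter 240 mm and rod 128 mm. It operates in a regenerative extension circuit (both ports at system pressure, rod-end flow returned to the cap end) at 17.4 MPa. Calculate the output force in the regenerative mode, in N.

F ≈ 2.24e5 N

With equal pressure on both faces, forces on the annular region cancel; the net push is pressure × rod cross-section.
Rod cross-section A_rod = π/4 × (128 mm)² = 12870 mm^2
F = P × A_rod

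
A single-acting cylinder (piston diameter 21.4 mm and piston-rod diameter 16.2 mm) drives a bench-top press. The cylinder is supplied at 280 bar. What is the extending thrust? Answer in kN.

F ≈ 10.1 kN

Cap-side area A_cap = π/4 × (21.4 mm)² = 359.7 mm^2
F = P × A_cap = 280 bar × A_cap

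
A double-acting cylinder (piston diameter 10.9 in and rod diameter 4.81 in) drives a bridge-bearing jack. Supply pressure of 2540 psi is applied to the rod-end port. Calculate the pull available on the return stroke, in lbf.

Rod-side annular area A_ann = π/4 × (10.9² − 4.81²) = 75.14 in^2
On retraction the pressure acts on the annular area (bore minus rod).
F = P × A_ann

F ≈ 1.91e5 lbf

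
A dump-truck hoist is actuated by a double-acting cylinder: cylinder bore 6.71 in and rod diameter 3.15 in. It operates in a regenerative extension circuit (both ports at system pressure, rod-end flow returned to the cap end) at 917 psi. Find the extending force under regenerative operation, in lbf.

With equal pressure on both faces, forces on the annular region cancel; the net push is pressure × rod cross-section.
Rod cross-section A_rod = π/4 × (3.15 in)² = 7.793 in^2
F = P × A_rod

F ≈ 7150 lbf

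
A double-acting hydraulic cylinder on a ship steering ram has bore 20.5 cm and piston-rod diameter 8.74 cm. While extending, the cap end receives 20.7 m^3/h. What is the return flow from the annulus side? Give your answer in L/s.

Cap-side area A_cap = π/4 × (20.5 cm)² = 330.1 cm^2
Rod-side annular area A_ann = π/4 × (20.5² − 8.74²) = 270.1 cm^2
Piston speed v = Q_in/A_cap; rod-end outflow Q_out = v × A_ann = Q_in × A_ann/A_cap.

Q_out ≈ 4.70 L/s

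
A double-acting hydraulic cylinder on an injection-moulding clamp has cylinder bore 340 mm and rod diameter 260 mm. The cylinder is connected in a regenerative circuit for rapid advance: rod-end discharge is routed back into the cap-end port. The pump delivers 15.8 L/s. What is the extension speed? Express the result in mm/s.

In regeneration the rod-end outflow joins the pump flow into the cap end, so the net volume the pump must supply per unit advance equals the rod cross-section area.
Rod cross-section A_rod = π/4 × (260 mm)² = 53090 mm^2
v = Q_pump / A_rod

v ≈ 298 mm/s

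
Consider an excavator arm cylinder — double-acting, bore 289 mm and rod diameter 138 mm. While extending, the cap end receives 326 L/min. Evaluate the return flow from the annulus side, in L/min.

Cap-side area A_cap = π/4 × (289 mm)² = 65600 mm^2
Rod-side annular area A_ann = π/4 × (289² − 138²) = 50640 mm^2
Piston speed v = Q_in/A_cap; rod-end outflow Q_out = v × A_ann = Q_in × A_ann/A_cap.

Q_out ≈ 252 L/min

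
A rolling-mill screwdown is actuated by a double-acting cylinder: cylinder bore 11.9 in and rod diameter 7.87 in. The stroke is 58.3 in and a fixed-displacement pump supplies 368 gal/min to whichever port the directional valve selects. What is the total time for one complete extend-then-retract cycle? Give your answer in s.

Cap-side area A_cap = π/4 × (11.9 in)² = 111.2 in^2
Rod-side annular area A_ann = π/4 × (11.9² − 7.87²) = 62.58 in^2
t_ext = A_cap·L/Q = 4.577 s
t_ret = A_ann·L/Q = 2.575 s
t_cycle = t_ext + t_ret

t ≈ 7.15 s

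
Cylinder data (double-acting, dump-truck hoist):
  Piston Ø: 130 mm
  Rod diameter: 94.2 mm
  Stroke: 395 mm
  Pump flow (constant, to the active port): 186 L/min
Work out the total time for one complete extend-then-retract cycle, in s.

Cap-side area A_cap = π/4 × (130 mm)² = 13270 mm^2
Rod-side annular area A_ann = π/4 × (130² − 94.2²) = 6304 mm^2
t_ext = A_cap·L/Q = 1.691 s
t_ret = A_ann·L/Q = 0.8032 s
t_cycle = t_ext + t_ret

t ≈ 2.49 s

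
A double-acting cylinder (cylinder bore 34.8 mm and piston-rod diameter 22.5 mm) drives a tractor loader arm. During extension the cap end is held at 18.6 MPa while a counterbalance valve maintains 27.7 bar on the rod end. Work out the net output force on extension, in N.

Cap-side area A_cap = π/4 × (34.8 mm)² = 951.1 mm^2
Rod-side annular area A_ann = π/4 × (34.8² − 22.5²) = 553.5 mm^2
Net thrust = P_cap·A_cap − P_rod·A_ann = 17690 N − 1533 N

F ≈ 16200 N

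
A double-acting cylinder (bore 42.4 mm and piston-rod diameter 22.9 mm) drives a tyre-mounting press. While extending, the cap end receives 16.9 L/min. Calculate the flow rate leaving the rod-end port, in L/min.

Q_out ≈ 12.0 L/min

Cap-side area A_cap = π/4 × (42.4 mm)² = 1412 mm^2
Rod-side annular area A_ann = π/4 × (42.4² − 22.9²) = 1000 mm^2
Piston speed v = Q_in/A_cap; rod-end outflow Q_out = v × A_ann = Q_in × A_ann/A_cap.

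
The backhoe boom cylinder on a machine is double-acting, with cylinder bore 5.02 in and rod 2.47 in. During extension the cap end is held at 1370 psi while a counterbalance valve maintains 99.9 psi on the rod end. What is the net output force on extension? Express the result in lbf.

F ≈ 25600 lbf

Cap-side area A_cap = π/4 × (5.02 in)² = 19.79 in^2
Rod-side annular area A_ann = π/4 × (5.02² − 2.47²) = 15.00 in^2
Net thrust = P_cap·A_cap − P_rod·A_ann = 27120 lbf − 1499 lbf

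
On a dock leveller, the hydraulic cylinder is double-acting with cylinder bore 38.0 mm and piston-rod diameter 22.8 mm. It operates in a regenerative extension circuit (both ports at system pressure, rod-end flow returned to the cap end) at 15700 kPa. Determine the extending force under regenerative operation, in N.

With equal pressure on both faces, forces on the annular region cancel; the net push is pressure × rod cross-section.
Rod cross-section A_rod = π/4 × (22.8 mm)² = 408.3 mm^2
F = P × A_rod

F ≈ 6410 N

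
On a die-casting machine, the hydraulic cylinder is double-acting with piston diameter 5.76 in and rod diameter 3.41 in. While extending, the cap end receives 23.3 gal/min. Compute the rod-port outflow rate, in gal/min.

Cap-side area A_cap = π/4 × (5.76 in)² = 26.06 in^2
Rod-side annular area A_ann = π/4 × (5.76² − 3.41²) = 16.92 in^2
Piston speed v = Q_in/A_cap; rod-end outflow Q_out = v × A_ann = Q_in × A_ann/A_cap.

Q_out ≈ 15.1 gal/min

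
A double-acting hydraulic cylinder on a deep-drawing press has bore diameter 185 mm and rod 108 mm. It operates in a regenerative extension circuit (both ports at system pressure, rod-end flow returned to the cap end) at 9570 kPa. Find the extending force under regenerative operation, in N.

With equal pressure on both faces, forces on the annular region cancel; the net push is pressure × rod cross-section.
Rod cross-section A_rod = π/4 × (108 mm)² = 9161 mm^2
F = P × A_rod

F ≈ 87700 N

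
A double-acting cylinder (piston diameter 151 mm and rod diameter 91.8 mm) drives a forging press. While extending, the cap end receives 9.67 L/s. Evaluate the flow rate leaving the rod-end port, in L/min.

Cap-side area A_cap = π/4 × (151 mm)² = 17910 mm^2
Rod-side annular area A_ann = π/4 × (151² − 91.8²) = 11290 mm^2
Piston speed v = Q_in/A_cap; rod-end outflow Q_out = v × A_ann = Q_in × A_ann/A_cap.

Q_out ≈ 366 L/min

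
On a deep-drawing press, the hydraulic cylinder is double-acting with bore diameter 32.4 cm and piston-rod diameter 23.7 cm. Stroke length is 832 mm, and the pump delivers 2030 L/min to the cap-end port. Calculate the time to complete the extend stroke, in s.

Cap-side area A_cap = π/4 × (32.4 cm)² = 824.5 cm^2
Swept volume V = A × L; t = V / Q = A·L / Q

t ≈ 2.03 s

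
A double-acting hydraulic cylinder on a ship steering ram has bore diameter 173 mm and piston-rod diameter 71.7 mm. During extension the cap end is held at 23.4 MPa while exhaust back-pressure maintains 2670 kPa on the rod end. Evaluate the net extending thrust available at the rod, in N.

Cap-side area A_cap = π/4 × (173 mm)² = 23510 mm^2
Rod-side annular area A_ann = π/4 × (173² − 71.7²) = 19470 mm^2
Net thrust = P_cap·A_cap − P_rod·A_ann = 5.500e5 N − 51980 N

F ≈ 4.98e5 N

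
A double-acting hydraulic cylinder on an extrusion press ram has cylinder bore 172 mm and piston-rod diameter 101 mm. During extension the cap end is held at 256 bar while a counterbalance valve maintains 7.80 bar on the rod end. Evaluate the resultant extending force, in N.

Cap-side area A_cap = π/4 × (172 mm)² = 23240 mm^2
Rod-side annular area A_ann = π/4 × (172² − 101²) = 15220 mm^2
Net thrust = P_cap·A_cap − P_rod·A_ann = 5.948e5 N − 11870 N

F ≈ 5.83e5 N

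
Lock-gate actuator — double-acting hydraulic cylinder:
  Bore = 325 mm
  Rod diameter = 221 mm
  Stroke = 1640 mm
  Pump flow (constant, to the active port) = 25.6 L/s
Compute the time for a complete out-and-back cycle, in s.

Cap-side area A_cap = π/4 × (325 mm)² = 82960 mm^2
Rod-side annular area A_ann = π/4 × (325² − 221²) = 44600 mm^2
t_ext = A_cap·L/Q = 5.314 s
t_ret = A_ann·L/Q = 2.857 s
t_cycle = t_ext + t_ret

t ≈ 8.17 s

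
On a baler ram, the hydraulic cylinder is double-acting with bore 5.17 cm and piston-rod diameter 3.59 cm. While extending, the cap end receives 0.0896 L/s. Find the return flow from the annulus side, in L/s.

Q_out ≈ 0.0464 L/s

Cap-side area A_cap = π/4 × (5.17 cm)² = 20.99 cm^2
Rod-side annular area A_ann = π/4 × (5.17² − 3.59²) = 10.87 cm^2
Piston speed v = Q_in/A_cap; rod-end outflow Q_out = v × A_ann = Q_in × A_ann/A_cap.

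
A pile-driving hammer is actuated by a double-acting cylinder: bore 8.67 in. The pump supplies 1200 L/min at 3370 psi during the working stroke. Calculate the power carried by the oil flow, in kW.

W ≈ 465 kW

Hydraulic power = P × Q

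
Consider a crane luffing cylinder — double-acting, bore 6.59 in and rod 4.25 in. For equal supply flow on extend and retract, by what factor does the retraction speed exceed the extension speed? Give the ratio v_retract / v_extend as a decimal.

Cap-side area A_cap = π/4 × (6.59 in)² = 34.11 in^2
Rod-side annular area A_ann = π/4 × (6.59² − 4.25²) = 19.92 in^2
For equal Q, v ∝ 1/A, so v_ret/v_ext = A_cap/A_ann.

v_ret/v_ext ≈ 1.71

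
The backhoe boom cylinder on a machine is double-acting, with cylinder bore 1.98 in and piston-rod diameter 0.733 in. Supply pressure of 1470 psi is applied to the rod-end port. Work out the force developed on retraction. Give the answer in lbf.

Rod-side annular area A_ann = π/4 × (1.98² − 0.733²) = 2.657 in^2
On retraction the pressure acts on the annular area (bore minus rod).
F = P × A_ann

F ≈ 3910 lbf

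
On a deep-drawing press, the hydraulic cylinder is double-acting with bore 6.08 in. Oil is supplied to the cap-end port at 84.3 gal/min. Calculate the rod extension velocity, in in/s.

v ≈ 11.2 in/s

Cap-side area A_cap = π/4 × (6.08 in)² = 29.03 in^2
v = Q / A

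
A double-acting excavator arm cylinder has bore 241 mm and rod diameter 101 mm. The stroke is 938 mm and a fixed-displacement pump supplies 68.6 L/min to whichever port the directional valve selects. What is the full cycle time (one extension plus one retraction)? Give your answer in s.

Cap-side area A_cap = π/4 × (241 mm)² = 45620 mm^2
Rod-side annular area A_ann = π/4 × (241² − 101²) = 37600 mm^2
t_ext = A_cap·L/Q = 37.42 s
t_ret = A_ann·L/Q = 30.85 s
t_cycle = t_ext + t_ret

t ≈ 68.3 s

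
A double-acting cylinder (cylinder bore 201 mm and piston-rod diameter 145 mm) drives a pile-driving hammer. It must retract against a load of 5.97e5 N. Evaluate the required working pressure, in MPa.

P ≈ 39.2 MPa

Rod-side annular area A_ann = π/4 × (201² − 145²) = 15220 mm^2
Retraction: pressure acts on the annular area.
P = F / A = 5.97e5 N / A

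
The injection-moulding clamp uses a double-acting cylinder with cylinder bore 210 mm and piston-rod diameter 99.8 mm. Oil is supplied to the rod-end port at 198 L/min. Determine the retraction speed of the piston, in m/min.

Rod-side annular area A_ann = π/4 × (210² − 99.8²) = 26810 mm^2
Flow into the rod-end port fills the annular volume.
v = Q / A

v ≈ 7.38 m/min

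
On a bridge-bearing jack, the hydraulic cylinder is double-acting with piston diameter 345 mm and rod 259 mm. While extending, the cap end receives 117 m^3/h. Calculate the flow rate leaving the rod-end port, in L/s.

Q_out ≈ 14.2 L/s

Cap-side area A_cap = π/4 × (345 mm)² = 93480 mm^2
Rod-side annular area A_ann = π/4 × (345² − 259²) = 40800 mm^2
Piston speed v = Q_in/A_cap; rod-end outflow Q_out = v × A_ann = Q_in × A_ann/A_cap.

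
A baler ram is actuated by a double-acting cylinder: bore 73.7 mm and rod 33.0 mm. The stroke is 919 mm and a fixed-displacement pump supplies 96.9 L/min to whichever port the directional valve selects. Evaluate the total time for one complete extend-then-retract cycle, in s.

t ≈ 4.37 s

Cap-side area A_cap = π/4 × (73.7 mm)² = 4266 mm^2
Rod-side annular area A_ann = π/4 × (73.7² − 33.0²) = 3411 mm^2
t_ext = A_cap·L/Q = 2.428 s
t_ret = A_ann·L/Q = 1.941 s
t_cycle = t_ext + t_ret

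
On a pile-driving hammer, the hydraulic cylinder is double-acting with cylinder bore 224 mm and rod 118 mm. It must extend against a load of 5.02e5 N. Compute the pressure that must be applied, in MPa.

Cap-side area A_cap = π/4 × (224 mm)² = 39410 mm^2
P = F / A = 5.02e5 N / A

P ≈ 12.7 MPa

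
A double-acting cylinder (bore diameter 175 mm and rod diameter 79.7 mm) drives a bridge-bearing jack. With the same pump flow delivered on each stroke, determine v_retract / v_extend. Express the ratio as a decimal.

Cap-side area A_cap = π/4 × (175 mm)² = 24050 mm^2
Rod-side annular area A_ann = π/4 × (175² − 79.7²) = 19060 mm^2
For equal Q, v ∝ 1/A, so v_ret/v_ext = A_cap/A_ann.

v_ret/v_ext ≈ 1.26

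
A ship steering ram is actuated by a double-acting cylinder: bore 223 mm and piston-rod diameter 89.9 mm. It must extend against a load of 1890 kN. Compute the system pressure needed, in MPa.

Cap-side area A_cap = π/4 × (223 mm)² = 39060 mm^2
P = F / A = 1890 kN / A

P ≈ 48.4 MPa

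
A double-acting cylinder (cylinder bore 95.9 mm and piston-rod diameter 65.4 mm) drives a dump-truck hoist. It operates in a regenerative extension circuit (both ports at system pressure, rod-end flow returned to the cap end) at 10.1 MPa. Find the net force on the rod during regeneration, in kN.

With equal pressure on both faces, forces on the annular region cancel; the net push is pressure × rod cross-section.
Rod cross-section A_rod = π/4 × (65.4 mm)² = 3359 mm^2
F = P × A_rod

F ≈ 33.9 kN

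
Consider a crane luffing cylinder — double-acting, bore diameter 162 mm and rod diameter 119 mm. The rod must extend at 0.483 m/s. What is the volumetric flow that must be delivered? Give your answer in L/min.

Cap-side area A_cap = π/4 × (162 mm)² = 20610 mm^2
Q = A × v

Q ≈ 597 L/min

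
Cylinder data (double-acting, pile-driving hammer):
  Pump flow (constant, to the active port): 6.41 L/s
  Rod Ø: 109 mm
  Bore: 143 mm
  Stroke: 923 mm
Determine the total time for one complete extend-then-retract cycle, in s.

Cap-side area A_cap = π/4 × (143 mm)² = 16060 mm^2
Rod-side annular area A_ann = π/4 × (143² − 109²) = 6729 mm^2
t_ext = A_cap·L/Q = 2.313 s
t_ret = A_ann·L/Q = 0.9690 s
t_cycle = t_ext + t_ret

t ≈ 3.28 s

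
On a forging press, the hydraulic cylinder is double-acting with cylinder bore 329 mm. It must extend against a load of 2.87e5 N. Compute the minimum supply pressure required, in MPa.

Cap-side area A_cap = π/4 × (329 mm)² = 85010 mm^2
P = F / A = 2.87e5 N / A

P ≈ 3.38 MPa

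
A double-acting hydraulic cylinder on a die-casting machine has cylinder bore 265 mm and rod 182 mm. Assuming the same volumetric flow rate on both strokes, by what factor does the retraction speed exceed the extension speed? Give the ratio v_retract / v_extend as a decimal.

v_ret/v_ext ≈ 1.89

Cap-side area A_cap = π/4 × (265 mm)² = 55150 mm^2
Rod-side annular area A_ann = π/4 × (265² − 182²) = 29140 mm^2
For equal Q, v ∝ 1/A, so v_ret/v_ext = A_cap/A_ann.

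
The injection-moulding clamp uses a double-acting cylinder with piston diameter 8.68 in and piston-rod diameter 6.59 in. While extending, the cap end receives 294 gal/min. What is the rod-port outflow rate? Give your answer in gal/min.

Cap-side area A_cap = π/4 × (8.68 in)² = 59.17 in^2
Rod-side annular area A_ann = π/4 × (8.68² − 6.59²) = 25.07 in^2
Piston speed v = Q_in/A_cap; rod-end outflow Q_out = v × A_ann = Q_in × A_ann/A_cap.

Q_out ≈ 125 gal/min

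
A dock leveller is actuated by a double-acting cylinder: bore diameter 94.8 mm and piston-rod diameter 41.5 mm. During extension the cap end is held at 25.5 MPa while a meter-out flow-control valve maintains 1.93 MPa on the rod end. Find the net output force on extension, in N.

Cap-side area A_cap = π/4 × (94.8 mm)² = 7058 mm^2
Rod-side annular area A_ann = π/4 × (94.8² − 41.5²) = 5706 mm^2
Net thrust = P_cap·A_cap − P_rod·A_ann = 1.800e5 N − 11010 N

F ≈ 1.69e5 N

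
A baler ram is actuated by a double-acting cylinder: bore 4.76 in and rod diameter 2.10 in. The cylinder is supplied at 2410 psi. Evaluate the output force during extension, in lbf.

Cap-side area A_cap = π/4 × (4.76 in)² = 17.80 in^2
F = P × A_cap = 2410 psi × A_cap

F ≈ 42900 lbf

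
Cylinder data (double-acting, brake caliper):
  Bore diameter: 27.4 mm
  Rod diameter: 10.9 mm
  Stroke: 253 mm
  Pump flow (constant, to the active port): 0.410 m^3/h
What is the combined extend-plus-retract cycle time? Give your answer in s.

Cap-side area A_cap = π/4 × (27.4 mm)² = 589.6 mm^2
Rod-side annular area A_ann = π/4 × (27.4² − 10.9²) = 496.3 mm^2
t_ext = A_cap·L/Q = 1.310 s
t_ret = A_ann·L/Q = 1.103 s
t_cycle = t_ext + t_ret

t ≈ 2.41 s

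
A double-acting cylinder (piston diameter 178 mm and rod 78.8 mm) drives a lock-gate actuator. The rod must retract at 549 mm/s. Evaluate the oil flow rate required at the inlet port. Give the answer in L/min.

Q ≈ 659 L/min

Rod-side annular area A_ann = π/4 × (178² − 78.8²) = 20010 mm^2
Q = A × v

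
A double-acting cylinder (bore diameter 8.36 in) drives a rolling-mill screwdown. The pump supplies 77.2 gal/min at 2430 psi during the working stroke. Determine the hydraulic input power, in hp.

W ≈ 109 hp

Hydraulic power = P × Q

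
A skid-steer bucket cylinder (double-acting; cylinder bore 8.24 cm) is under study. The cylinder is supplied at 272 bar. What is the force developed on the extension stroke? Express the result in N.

F ≈ 1.45e5 N

Cap-side area A_cap = π/4 × (8.24 cm)² = 53.33 cm^2
F = P × A_cap = 272 bar × A_cap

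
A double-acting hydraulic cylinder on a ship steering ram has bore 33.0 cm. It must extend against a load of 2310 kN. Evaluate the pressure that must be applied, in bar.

Cap-side area A_cap = π/4 × (33.0 cm)² = 855.3 cm^2
P = F / A = 2310 kN / A

P ≈ 270 bar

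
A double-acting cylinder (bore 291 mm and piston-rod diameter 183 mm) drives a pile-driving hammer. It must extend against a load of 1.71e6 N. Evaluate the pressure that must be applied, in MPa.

Cap-side area A_cap = π/4 × (291 mm)² = 66510 mm^2
P = F / A = 1.71e6 N / A

P ≈ 25.7 MPa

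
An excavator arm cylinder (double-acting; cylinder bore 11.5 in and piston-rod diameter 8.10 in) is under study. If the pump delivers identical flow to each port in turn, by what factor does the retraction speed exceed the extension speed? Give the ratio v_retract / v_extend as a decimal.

Cap-side area A_cap = π/4 × (11.5 in)² = 103.9 in^2
Rod-side annular area A_ann = π/4 × (11.5² − 8.10²) = 52.34 in^2
For equal Q, v ∝ 1/A, so v_ret/v_ext = A_cap/A_ann.

v_ret/v_ext ≈ 1.98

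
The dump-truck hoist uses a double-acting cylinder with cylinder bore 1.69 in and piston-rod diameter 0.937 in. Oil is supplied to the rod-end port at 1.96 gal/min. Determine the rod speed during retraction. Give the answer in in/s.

v ≈ 4.86 in/s

Rod-side annular area A_ann = π/4 × (1.69² − 0.937²) = 1.554 in^2
Flow into the rod-end port fills the annular volume.
v = Q / A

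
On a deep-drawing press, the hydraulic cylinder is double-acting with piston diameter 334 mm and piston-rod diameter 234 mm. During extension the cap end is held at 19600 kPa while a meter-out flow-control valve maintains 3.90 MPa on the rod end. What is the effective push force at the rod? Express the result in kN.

F ≈ 1540 kN

Cap-side area A_cap = π/4 × (334 mm)² = 87620 mm^2
Rod-side annular area A_ann = π/4 × (334² − 234²) = 44610 mm^2
Net thrust = P_cap·A_cap − P_rod·A_ann = 1717 kN − 174.0 kN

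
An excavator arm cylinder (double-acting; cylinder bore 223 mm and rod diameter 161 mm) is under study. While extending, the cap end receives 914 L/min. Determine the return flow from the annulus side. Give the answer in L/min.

Cap-side area A_cap = π/4 × (223 mm)² = 39060 mm^2
Rod-side annular area A_ann = π/4 × (223² − 161²) = 18700 mm^2
Piston speed v = Q_in/A_cap; rod-end outflow Q_out = v × A_ann = Q_in × A_ann/A_cap.

Q_out ≈ 438 L/min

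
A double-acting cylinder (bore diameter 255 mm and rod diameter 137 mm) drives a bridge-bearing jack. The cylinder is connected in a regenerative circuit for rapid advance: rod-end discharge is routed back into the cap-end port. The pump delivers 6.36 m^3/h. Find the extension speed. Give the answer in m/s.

In regeneration the rod-end outflow joins the pump flow into the cap end, so the net volume the pump must supply per unit advance equals the rod cross-section area.
Rod cross-section A_rod = π/4 × (137 mm)² = 14740 mm^2
v = Q_pump / A_rod

v ≈ 0.120 m/s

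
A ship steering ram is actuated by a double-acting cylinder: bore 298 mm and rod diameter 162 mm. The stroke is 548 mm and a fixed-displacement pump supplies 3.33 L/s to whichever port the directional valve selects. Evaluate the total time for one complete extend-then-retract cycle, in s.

Cap-side area A_cap = π/4 × (298 mm)² = 69750 mm^2
Rod-side annular area A_ann = π/4 × (298² − 162²) = 49130 mm^2
t_ext = A_cap·L/Q = 11.48 s
t_ret = A_ann·L/Q = 8.086 s
t_cycle = t_ext + t_ret

t ≈ 19.6 s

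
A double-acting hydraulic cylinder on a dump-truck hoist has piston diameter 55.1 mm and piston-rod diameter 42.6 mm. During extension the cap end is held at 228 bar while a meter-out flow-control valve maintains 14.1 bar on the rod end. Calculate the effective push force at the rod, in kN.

F ≈ 53.0 kN

Cap-side area A_cap = π/4 × (55.1 mm)² = 2384 mm^2
Rod-side annular area A_ann = π/4 × (55.1² − 42.6²) = 959.2 mm^2
Net thrust = P_cap·A_cap − P_rod·A_ann = 54.37 kN − 1.352 kN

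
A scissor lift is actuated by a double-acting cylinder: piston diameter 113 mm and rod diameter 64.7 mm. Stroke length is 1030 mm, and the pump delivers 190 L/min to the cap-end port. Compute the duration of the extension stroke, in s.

t ≈ 3.26 s

Cap-side area A_cap = π/4 × (113 mm)² = 10030 mm^2
Swept volume V = A × L; t = V / Q = A·L / Q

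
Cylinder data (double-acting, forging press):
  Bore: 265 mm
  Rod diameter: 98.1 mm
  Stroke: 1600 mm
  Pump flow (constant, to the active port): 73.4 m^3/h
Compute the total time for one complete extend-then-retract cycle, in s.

Cap-side area A_cap = π/4 × (265 mm)² = 55150 mm^2
Rod-side annular area A_ann = π/4 × (265² − 98.1²) = 47600 mm^2
t_ext = A_cap·L/Q = 4.328 s
t_ret = A_ann·L/Q = 3.735 s
t_cycle = t_ext + t_ret

t ≈ 8.06 s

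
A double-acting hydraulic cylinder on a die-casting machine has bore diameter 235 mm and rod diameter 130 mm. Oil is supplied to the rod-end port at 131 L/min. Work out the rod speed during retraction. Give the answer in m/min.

Rod-side annular area A_ann = π/4 × (235² − 130²) = 30100 mm^2
Flow into the rod-end port fills the annular volume.
v = Q / A

v ≈ 4.35 m/min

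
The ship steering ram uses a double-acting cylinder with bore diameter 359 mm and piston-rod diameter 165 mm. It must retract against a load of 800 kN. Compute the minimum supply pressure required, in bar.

Rod-side annular area A_ann = π/4 × (359² − 165²) = 79840 mm^2
Retraction: pressure acts on the annular area.
P = F / A = 800 kN / A

P ≈ 100 bar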